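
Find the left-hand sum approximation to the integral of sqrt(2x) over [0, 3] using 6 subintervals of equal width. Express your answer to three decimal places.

4.191

Δx = (3 − 0)/6 = 0.5.
Left endpoints: 0, 0.5, 1, 1.5, 2, 2.5.
f(0) ≈ 0.000, f(0.5) ≈ 1.000, f(1) ≈ 1.414, f(1.5) ≈ 1.732, f(2) ≈ 2.000, f(2.5) ≈ 2.236.
Sum = Δx · [f(0) + f(0.5) + f(1) + ...].
Sum ≈ 4.191.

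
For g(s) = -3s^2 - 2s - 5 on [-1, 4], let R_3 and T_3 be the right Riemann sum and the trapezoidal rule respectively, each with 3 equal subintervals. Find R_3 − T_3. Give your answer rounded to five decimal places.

R_3 ≈ -157.7777778.
T_3 ≈ -111.9444444.
R_3 − T_3 ≈ -45.83333.

-45.83333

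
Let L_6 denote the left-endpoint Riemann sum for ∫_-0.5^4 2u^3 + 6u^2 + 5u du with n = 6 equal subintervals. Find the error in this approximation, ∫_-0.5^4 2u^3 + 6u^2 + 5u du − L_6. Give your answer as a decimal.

Exact integral: ∫_-0.5^4 f(u) du = 295.59375.
L_6 = 210.5859375.
Error = 295.59375 − 210.5859375 = 85.0078125.

85.0078125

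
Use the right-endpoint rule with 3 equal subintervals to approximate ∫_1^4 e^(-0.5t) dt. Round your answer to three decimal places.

0.726

Δt = (4 − 1)/3 = 1.
Right endpoints: 2, 3, 4.
f(2) ≈ 0.368, f(3) ≈ 0.223, f(4) ≈ 0.135.
Sum = Δt · [f(2) + f(3) + f(4)].
Sum ≈ 0.726.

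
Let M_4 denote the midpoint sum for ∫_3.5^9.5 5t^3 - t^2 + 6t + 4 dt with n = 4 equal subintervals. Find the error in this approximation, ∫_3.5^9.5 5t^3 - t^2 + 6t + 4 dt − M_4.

Exact integral: ∫_3.5^9.5 f(t) dt = 9980.25.
M_4 = 9871.6875.
Error = 9980.25 − 9871.6875 = 108.5625.

108.5625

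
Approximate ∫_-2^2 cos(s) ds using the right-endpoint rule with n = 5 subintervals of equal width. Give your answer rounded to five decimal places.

Δs = (2 − (-2))/5 = 0.8.
Right endpoints: -1.2, -0.4, 0.4, 1.2, 2.
f(-1.2) ≈ 0.36236, f(-0.4) ≈ 0.92106, f(0.4) ≈ 0.92106, f(1.2) ≈ 0.36236, f(2) ≈ -0.41615.
Sum = Δs · [f(-1.2) + f(-0.4) + f(0.4) + f(1.2) + f(2)].
Sum ≈ 1.72055.

1.72055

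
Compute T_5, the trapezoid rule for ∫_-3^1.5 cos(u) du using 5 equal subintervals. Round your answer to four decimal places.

1.0607

Δu = (1.5 − (-3))/5 = 0.9.
f(-3) ≈ -0.9900, f(-2.1) ≈ -0.5048, f(-1.2) ≈ 0.3624, f(-0.3) ≈ 0.9553, f(0.6) ≈ 0.8253, f(1.5) ≈ 0.0707.
T_5 = (Δu/2)·[f(u_0) + 2f(u_1) + ... + 2f(u_{4}) + f(u_5)].
Sum ≈ 1.0607.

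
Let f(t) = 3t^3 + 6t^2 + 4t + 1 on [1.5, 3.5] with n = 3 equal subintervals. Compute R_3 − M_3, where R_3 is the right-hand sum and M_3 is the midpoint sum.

R_3 ≈ 276.13888889.
M_3 ≈ 207.63888889.
R_3 − M_3 = 68.5.

68.5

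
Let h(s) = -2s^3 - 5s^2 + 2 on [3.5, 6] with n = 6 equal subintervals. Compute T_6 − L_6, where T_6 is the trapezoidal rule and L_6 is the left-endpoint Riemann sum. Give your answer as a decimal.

T_6 ≈ -858.933738.
L_6 ≈ -762.058738.
T_6 − L_6 = -96.875.

-96.875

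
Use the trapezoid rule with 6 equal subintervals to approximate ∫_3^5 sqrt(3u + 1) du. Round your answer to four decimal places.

7.1940

Δu = (5 − 3)/6 = 1/3.
f(3) ≈ 3.1623, f(10/3) ≈ 3.3166, f(11/3) ≈ 3.4641, f(4) ≈ 3.6056, f(13/3) ≈ 3.7417, f(14/3) ≈ 3.8730, f(5) ≈ 4.0000.
T_6 = (Δu/2)·[f(u_0) + 2f(u_1) + ... + 2f(u_{5}) + f(u_6)].
Sum ≈ 7.1940.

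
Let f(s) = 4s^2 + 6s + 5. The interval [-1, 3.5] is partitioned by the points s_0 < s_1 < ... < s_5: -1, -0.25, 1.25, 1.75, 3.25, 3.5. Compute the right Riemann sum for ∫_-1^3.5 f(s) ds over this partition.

163.6875

Subinterval widths: 0.75, 1.5, 0.5, 1.5, 0.25.
Right endpoints: -0.25, 1.25, 1.75, 3.25, 3.5.
f(-0.25) = 3.75, f(1.25) = 18.75, f(1.75) = 27.75, f(3.25) = 66.75, f(3.5) = 75.
Sum = Σ Δs_i · f(s_i).
Sum = 163.6875.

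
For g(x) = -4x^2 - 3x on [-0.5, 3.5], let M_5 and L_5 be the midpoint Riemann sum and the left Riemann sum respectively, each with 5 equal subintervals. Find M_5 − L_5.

-21.44

M_5 = -74.48.
L_5 = -53.04.
M_5 − L_5 = -21.44.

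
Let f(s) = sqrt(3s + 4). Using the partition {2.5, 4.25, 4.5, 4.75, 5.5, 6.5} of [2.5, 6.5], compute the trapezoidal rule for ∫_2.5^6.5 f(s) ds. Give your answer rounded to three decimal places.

16.627

Subinterval widths: 1.75, 0.25, 0.25, 0.75, 1.
f(2.5) ≈ 3.391, f(4.25) ≈ 4.093, f(4.5) ≈ 4.183, f(4.75) ≈ 4.272, f(5.5) ≈ 4.528, f(6.5) ≈ 4.848.
On each subinterval the trapezoid contributes (Δs_i/2)·[f(s_{i-1}) + f(s_i)].
Sum ≈ 16.627.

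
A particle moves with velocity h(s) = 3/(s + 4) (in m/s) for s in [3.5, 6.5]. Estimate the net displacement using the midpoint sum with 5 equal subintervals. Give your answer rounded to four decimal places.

Δs = (6.5 − 3.5)/5 = 0.6.
Midpoints: 3.8, 4.4, 5, 5.6, 6.2.
h(3.8) = 5/13, h(4.4) = 5/14, h(5) = 1/3, h(5.6) = 0.3125, h(6.2) = 5/17.
Sum = Δs · [h(3.8) + h(4.4) + h(5) + h(5.6) + h(6.2)].
Sum ≈ 1.0090.

1.0090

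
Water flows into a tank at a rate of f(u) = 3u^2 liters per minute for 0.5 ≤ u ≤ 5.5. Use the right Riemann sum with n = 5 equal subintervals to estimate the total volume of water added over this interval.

Δu = (5.5 − 0.5)/5 = 1.
Right endpoints: 1.5, 2.5, 3.5, 4.5, 5.5.
f(1.5) = 6.75, f(2.5) = 18.75, f(3.5) = 36.75, f(4.5) = 60.75, f(5.5) = 90.75.
Sum = Δu · [f(1.5) + f(2.5) + f(3.5) + f(4.5) + f(5.5)].
Sum = 213.75.

213.75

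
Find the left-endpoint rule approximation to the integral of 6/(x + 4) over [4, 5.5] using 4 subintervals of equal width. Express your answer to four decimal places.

1.0536

Δx = (5.5 − 4)/4 = 0.375.
Left endpoints: 4, 4.375, 4.75, 5.125.
f(4) = 0.75, f(4.375) = 48/67, f(4.75) = 24/35, f(5.125) = 48/73.
Sum = Δx · [f(4) + f(4.375) + f(4.75) + f(5.125)].
Sum ≈ 1.0536.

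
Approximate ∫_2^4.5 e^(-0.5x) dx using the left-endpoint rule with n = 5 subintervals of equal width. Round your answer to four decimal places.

Δx = (4.5 − 2)/5 = 0.5.
Left endpoints: 2, 2.5, 3, 3.5, 4.
f(2) ≈ 0.3679, f(2.5) ≈ 0.2865, f(3) ≈ 0.2231, f(3.5) ≈ 0.1738, f(4) ≈ 0.1353.
Sum = Δx · [f(2) + f(2.5) + f(3) + f(3.5) + f(4)].
Sum ≈ 0.5933.

0.5933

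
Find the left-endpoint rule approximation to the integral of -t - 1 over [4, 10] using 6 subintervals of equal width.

Δt = (10 − 4)/6 = 1.
Left endpoints: 4, 5, 6, 7, 8, 9.
f(4) = -5, f(5) = -6, f(6) = -7, f(7) = -8, f(8) = -9, f(9) = -10.
Sum = Δt · [f(4) + f(5) + f(6) + ...].
Sum = -45.

-45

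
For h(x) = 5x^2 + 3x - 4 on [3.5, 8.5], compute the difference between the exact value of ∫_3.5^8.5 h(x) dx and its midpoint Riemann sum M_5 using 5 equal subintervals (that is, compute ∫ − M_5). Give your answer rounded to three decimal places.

Exact integral: ∫_3.5^8.5 h(x) dx ≈ 1022.08333.
M_5 = 1020.
Error ≈ 1022.08333 − 1020 ≈ 2.083.

2.083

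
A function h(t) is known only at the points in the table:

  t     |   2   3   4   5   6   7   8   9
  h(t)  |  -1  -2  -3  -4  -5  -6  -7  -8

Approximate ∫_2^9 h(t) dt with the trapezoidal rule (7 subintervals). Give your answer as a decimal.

Δt = 1.
T_7 = (1/2)·[(-1) + 2·(-2) + 2·(-3) + 2·(-4) + 2·(-5) + 2·(-6) + 2·(-7) + (-8)] = -31.5.

-31.5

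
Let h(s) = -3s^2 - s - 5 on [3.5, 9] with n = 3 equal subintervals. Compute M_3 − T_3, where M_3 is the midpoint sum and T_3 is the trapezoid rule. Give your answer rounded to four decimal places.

M_3 ≈ -743.378472.
T_3 ≈ -757.243056.
M_3 − T_3 ≈ 13.8646.

13.8646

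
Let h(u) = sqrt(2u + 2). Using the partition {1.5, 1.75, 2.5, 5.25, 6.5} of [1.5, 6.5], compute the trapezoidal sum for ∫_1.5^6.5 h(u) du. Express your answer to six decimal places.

15.573860

Subinterval widths: 0.25, 0.75, 2.75, 1.25.
h(1.5) ≈ 2.236068, h(1.75) ≈ 2.345208, h(2.5) ≈ 2.645751, h(5.25) ≈ 3.535534, h(6.5) ≈ 3.872983.
On each subinterval the trapezoid contributes (Δu_i/2)·[h(u_{i-1}) + h(u_i)].
Sum ≈ 15.573860.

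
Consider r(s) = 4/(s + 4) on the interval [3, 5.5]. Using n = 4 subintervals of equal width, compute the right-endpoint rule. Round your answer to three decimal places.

1.176

Δs = (5.5 − 3)/4 = 0.625.
Right endpoints: 3.625, 4.25, 4.875, 5.5.
r(3.625) = 32/61, r(4.25) = 16/33, r(4.875) = 32/71, r(5.5) = 8/19.
Sum = Δs · [r(3.625) + r(4.25) + r(4.875) + r(5.5)].
Sum ≈ 1.176.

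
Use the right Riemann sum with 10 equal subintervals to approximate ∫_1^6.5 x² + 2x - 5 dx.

119.604375

Δx = (6.5 − 1)/10 = 0.55.
Right endpoints: 1.55, 2.1, 2.65, 3.2, 3.75, 4.3, 4.85, 5.4, 5.95, 6.5.
f(1.55) = 0.5025, f(2.1) = 3.61, f(2.65) = 7.3225, f(3.2) = 11.64, f(3.75) = 16.5625, f(4.3) = 22.09, f(4.85) = 28.2225, f(5.4) = 34.96, f(5.95) = 42.3025, f(6.5) = 50.25.
Sum = Δx · [f(1.55) + f(2.1) + f(2.65) + ...].
Sum = 119.604375.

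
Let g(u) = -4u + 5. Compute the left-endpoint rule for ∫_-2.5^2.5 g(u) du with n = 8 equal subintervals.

31.25

Δu = (2.5 − (-2.5))/8 = 0.625.
Left endpoints: -2.5, -1.875, -1.25, -0.625, 0, 0.625, 1.25, 1.875.
g(-2.5) = 15, g(-1.875) = 12.5, g(-1.25) = 10, g(-0.625) = 7.5, g(0) = 5, g(0.625) = 2.5, g(1.25) = 0, g(1.875) = -2.5.
Sum = Δu · [g(-2.5) + g(-1.875) + g(-1.25) + ...].
Sum = 31.25.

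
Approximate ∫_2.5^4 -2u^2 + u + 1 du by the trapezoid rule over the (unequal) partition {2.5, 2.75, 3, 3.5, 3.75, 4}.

-25.9375

Subinterval widths: 0.25, 0.25, 0.5, 0.25, 0.25.
f(2.5) = -9, f(2.75) = -11.375, f(3) = -14, f(3.5) = -20, f(3.75) = -23.375, f(4) = -27.
On each subinterval the trapezoid contributes (Δu_i/2)·[f(u_{i-1}) + f(u_i)].
Sum = -25.9375.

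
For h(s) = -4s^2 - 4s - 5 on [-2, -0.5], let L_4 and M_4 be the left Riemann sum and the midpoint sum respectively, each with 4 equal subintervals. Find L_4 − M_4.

-1.8984375

L_4 = -12.328125.
M_4 = -10.4296875.
L_4 − M_4 = -1.8984375.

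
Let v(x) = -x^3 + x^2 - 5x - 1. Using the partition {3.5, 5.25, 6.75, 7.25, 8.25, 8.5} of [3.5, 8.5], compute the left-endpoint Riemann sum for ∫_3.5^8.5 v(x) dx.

-950.61328125

Subinterval widths: 1.75, 1.5, 0.5, 1, 0.25.
Left endpoints: 3.5, 5.25, 6.75, 7.25, 8.25.
v(3.5) = -49.125, v(5.25) = -144.390625, v(6.75) = -296.734375, v(7.25) = -365.765625, v(8.25) = -535.703125.
Sum = Σ Δx_i · v(x_i).
Sum = -950.61328125.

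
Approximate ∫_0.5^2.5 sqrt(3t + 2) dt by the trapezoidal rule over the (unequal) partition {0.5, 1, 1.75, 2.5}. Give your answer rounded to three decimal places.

5.041

Subinterval widths: 0.5, 0.75, 0.75.
f(0.5) ≈ 1.871, f(1) ≈ 2.236, f(1.75) ≈ 2.693, f(2.5) ≈ 3.082.
On each subinterval the trapezoid contributes (Δt_i/2)·[f(t_{i-1}) + f(t_i)].
Sum ≈ 5.041.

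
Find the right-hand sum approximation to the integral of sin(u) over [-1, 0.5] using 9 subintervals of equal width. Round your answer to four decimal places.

Δu = (0.5 − (-1))/9 = 1/6.
Right endpoints: -5/6, -2/3, -0.5, -1/3, -1/6, 0, 1/6, 1/3, 0.5.
f(-5/6) ≈ -0.7402, f(-2/3) ≈ -0.6184, f(-0.5) ≈ -0.4794, f(-1/3) ≈ -0.3272, f(-1/6) ≈ -0.1659, f(0) ≈ 0.0000, f(1/6) ≈ 0.1659, f(1/3) ≈ 0.3272, f(0.5) ≈ 0.4794.
Sum = Δu · [f(-5/6) + f(-2/3) + f(-0.5) + ...].
Sum ≈ -0.2264.

-0.2264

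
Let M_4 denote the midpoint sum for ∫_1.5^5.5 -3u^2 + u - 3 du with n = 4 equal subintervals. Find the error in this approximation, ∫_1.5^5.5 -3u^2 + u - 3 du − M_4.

-1

Exact integral: ∫_1.5^5.5 f(u) du = -161.
M_4 = -160.
Error = -161 − (-160) = -1.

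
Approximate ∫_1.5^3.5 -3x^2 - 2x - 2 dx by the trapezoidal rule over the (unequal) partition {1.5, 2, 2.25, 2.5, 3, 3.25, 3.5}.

-53.65625

Subinterval widths: 0.5, 0.25, 0.25, 0.5, 0.25, 0.25.
f(1.5) = -11.75, f(2) = -18, f(2.25) = -21.6875, f(2.5) = -25.75, f(3) = -35, f(3.25) = -40.1875, f(3.5) = -45.75.
On each subinterval the trapezoid contributes (Δx_i/2)·[f(x_{i-1}) + f(x_i)].
Sum = -53.65625.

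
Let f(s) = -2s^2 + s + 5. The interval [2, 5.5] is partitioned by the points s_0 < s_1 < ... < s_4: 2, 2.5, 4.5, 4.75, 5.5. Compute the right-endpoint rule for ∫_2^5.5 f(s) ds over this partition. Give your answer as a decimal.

Subinterval widths: 0.5, 2, 0.25, 0.75.
Right endpoints: 2.5, 4.5, 4.75, 5.5.
f(2.5) = -5, f(4.5) = -31, f(4.75) = -35.375, f(5.5) = -50.
Sum = Σ Δs_i · f(s_i).
Sum = -110.84375.

-110.84375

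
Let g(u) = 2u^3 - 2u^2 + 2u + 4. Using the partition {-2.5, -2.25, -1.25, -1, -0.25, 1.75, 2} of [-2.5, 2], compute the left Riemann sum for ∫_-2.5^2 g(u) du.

Subinterval widths: 0.25, 1, 0.25, 0.75, 2, 0.25.
Left endpoints: -2.5, -2.25, -1.25, -1, -0.25, 1.75.
g(-2.5) = -44.75, g(-2.25) = -33.40625, g(-1.25) = -5.53125, g(-1) = -2, g(-0.25) = 3.34375, g(1.75) = 12.09375.
Sum = Σ Δu_i · g(u_i).
Sum = -37.765625.

-37.765625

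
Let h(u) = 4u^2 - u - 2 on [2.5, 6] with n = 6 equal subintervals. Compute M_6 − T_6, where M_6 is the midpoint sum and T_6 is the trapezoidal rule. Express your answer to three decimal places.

M_6 ≈ 244.89468.
T_6 ≈ 246.08565.
M_6 − T_6 ≈ -1.191.

-1.191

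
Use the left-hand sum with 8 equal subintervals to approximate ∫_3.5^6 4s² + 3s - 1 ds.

Δs = (6 − 3.5)/8 = 0.3125.
Left endpoints: 3.5, 3.8125, 4.125, 4.4375, 4.75, 5.0625, 5.375, 5.6875.
f(3.5) = 58.5, f(3.8125) = 68.578125, f(4.125) = 79.4375, f(4.4375) = 91.078125, f(4.75) = 103.5, f(5.0625) = 116.703125, f(5.375) = 130.6875, f(5.6875) = 145.453125.
Sum = Δs · [f(3.5) + f(3.8125) + f(4.125) + ...].
Sum = 248.10546875.

248.10546875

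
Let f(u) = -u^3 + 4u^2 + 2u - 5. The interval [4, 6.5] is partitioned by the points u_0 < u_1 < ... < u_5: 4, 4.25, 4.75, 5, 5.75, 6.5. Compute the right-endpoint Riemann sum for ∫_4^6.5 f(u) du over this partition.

Subinterval widths: 0.25, 0.5, 0.25, 0.75, 0.75.
Right endpoints: 4.25, 4.75, 5, 5.75, 6.5.
f(4.25) = -1.015625, f(4.75) = -12.421875, f(5) = -20, f(5.75) = -51.359375, f(6.5) = -97.625.
Sum = Σ Δu_i · f(u_i).
Sum = -123.203125.

-123.203125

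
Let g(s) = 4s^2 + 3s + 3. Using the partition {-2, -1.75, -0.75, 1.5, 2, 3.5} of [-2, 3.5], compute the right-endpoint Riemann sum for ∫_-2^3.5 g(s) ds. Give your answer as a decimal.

Subinterval widths: 0.25, 1, 2.25, 0.5, 1.5.
Right endpoints: -1.75, -0.75, 1.5, 2, 3.5.
g(-1.75) = 10, g(-0.75) = 3, g(1.5) = 16.5, g(2) = 25, g(3.5) = 62.5.
Sum = Σ Δs_i · g(s_i).
Sum = 148.875.

148.875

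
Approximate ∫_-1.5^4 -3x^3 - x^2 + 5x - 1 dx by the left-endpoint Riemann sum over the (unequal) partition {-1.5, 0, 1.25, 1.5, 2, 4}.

Subinterval widths: 1.5, 1.25, 0.25, 0.5, 2.
Left endpoints: -1.5, 0, 1.25, 1.5, 2.
f(-1.5) = -0.625, f(0) = -1, f(1.25) = -2.171875, f(1.5) = -5.875, f(2) = -19.
Sum = Σ Δx_i · f(x_i).
Sum = -43.66796875.

-43.66796875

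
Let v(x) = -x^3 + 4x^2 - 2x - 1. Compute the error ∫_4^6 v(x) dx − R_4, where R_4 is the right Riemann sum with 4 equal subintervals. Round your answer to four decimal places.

19.9167

Exact integral: ∫_4^6 v(x) dx ≈ -79.333333.
R_4 = -99.25.
Error ≈ -79.333333 − (-99.25) ≈ 19.9167.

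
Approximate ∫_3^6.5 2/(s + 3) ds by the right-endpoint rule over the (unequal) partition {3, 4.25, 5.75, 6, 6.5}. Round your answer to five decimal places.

0.84850

Subinterval widths: 1.25, 1.5, 0.25, 0.5.
Right endpoints: 4.25, 5.75, 6, 6.5.
f(4.25) = 8/29, f(5.75) = 8/35, f(6) = 2/9, f(6.5) = 4/19.
Sum = Σ Δs_i · f(s_i).
Sum ≈ 0.84850.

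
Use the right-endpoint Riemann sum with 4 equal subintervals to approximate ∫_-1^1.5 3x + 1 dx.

6.71875

Δx = (1.5 − (-1))/4 = 0.625.
Right endpoints: -0.375, 0.25, 0.875, 1.5.
f(-0.375) = -0.125, f(0.25) = 1.75, f(0.875) = 3.625, f(1.5) = 5.5.
Sum = Δx · [f(-0.375) + f(0.25) + f(0.875) + f(1.5)].
Sum = 6.71875.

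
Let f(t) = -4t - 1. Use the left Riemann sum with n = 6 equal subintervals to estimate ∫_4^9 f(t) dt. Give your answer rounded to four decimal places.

-126.6667

Δt = (9 − 4)/6 = 5/6.
Left endpoints: 4, 29/6, 17/3, 6.5, 22/3, 49/6.
f(4) = -17, f(29/6) = -61/3, f(17/3) = -71/3, f(6.5) = -27, f(22/3) = -91/3, f(49/6) = -101/3.
Sum = Δt · [f(4) + f(29/6) + f(17/3) + ...].
Sum ≈ -126.6667.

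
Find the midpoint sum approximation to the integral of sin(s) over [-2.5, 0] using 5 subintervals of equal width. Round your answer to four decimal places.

Δs = (0 − (-2.5))/5 = 0.5.
Midpoints: -2.25, -1.75, -1.25, -0.75, -0.25.
f(-2.25) ≈ -0.7781, f(-1.75) ≈ -0.9840, f(-1.25) ≈ -0.9490, f(-0.75) ≈ -0.6816, f(-0.25) ≈ -0.2474.
Sum = Δs · [f(-2.25) + f(-1.75) + f(-1.25) + f(-0.75) + f(-0.25)].
Sum ≈ -1.8200.

-1.8200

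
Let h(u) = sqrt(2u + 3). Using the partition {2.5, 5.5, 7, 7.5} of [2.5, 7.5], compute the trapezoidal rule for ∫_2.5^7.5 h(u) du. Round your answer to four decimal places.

17.8451

Subinterval widths: 3, 1.5, 0.5.
h(2.5) ≈ 2.8284, h(5.5) ≈ 3.7417, h(7) ≈ 4.1231, h(7.5) ≈ 4.2426.
On each subinterval the trapezoid contributes (Δu_i/2)·[h(u_{i-1}) + h(u_i)].
Sum ≈ 17.8451.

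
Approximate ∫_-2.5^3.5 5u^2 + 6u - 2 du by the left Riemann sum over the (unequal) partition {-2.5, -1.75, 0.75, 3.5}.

32.328125

Subinterval widths: 0.75, 2.5, 2.75.
Left endpoints: -2.5, -1.75, 0.75.
f(-2.5) = 14.25, f(-1.75) = 2.8125, f(0.75) = 5.3125.
Sum = Σ Δu_i · f(u_i).
Sum = 32.328125.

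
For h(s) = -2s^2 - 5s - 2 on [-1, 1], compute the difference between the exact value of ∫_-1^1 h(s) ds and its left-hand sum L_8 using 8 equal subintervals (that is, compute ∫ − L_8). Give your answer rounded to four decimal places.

Exact integral: ∫_-1^1 h(s) ds ≈ -5.333333.
L_8 = -4.125.
Error ≈ -5.333333 − (-4.125) ≈ -1.2083.

-1.2083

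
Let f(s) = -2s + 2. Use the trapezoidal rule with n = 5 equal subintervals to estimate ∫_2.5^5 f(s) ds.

-13.75

Δs = (5 − 2.5)/5 = 0.5.
f(2.5) = -3, f(3) = -4, f(3.5) = -5, f(4) = -6, f(4.5) = -7, f(5) = -8.
T_5 = (Δs/2)·[f(s_0) + 2f(s_1) + ... + 2f(s_{4}) + f(s_5)].
Sum = -13.75.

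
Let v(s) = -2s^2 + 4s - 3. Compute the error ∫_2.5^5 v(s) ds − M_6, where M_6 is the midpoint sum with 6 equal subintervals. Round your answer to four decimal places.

Exact integral: ∫_2.5^5 v(s) ds ≈ -42.916667.
M_6 ≈ -42.844329.
Error ≈ -42.916667 − (-42.844329) ≈ -0.0723.

-0.0723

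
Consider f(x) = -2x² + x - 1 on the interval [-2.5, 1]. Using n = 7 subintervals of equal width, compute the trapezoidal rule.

Δx = (1 − (-2.5))/7 = 0.5.
f(-2.5) = -16, f(-2) = -11, f(-1.5) = -7, f(-1) = -4, f(-0.5) = -2, f(0) = -1, f(0.5) = -1, f(1) = -2.
T_7 = (Δx/2)·[f(x_0) + 2f(x_1) + ... + 2f(x_{6}) + f(x_7)].
Sum = -17.5.

-17.5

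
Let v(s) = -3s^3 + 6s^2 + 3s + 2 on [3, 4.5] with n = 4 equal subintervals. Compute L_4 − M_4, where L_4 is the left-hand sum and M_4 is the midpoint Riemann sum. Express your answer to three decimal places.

L_4 ≈ -77.07715.
M_4 ≈ -98.18408.
L_4 − M_4 ≈ 21.107.

21.107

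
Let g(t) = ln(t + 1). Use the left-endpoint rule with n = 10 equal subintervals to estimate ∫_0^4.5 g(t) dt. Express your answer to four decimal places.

4.4788

Δt = (4.5 − 0)/10 = 0.45.
Left endpoints: 0, 0.45, 0.9, 1.35, 1.8, 2.25, 2.7, 3.15, 3.6, 4.05.
g(0) ≈ 0.0000, g(0.45) ≈ 0.3716, g(0.9) ≈ 0.6419, g(1.35) ≈ 0.8544, g(1.8) ≈ 1.0296, g(2.25) ≈ 1.1787, g(2.7) ≈ 1.3083, g(3.15) ≈ 1.4231, g(3.6) ≈ 1.5261, g(4.05) ≈ 1.6194.
Sum = Δt · [g(0) + g(0.45) + g(0.9) + ...].
Sum ≈ 4.4788.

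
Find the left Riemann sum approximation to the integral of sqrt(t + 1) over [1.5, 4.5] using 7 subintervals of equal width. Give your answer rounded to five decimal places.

5.79856

Δt = (4.5 − 1.5)/7 = 3/7.
Left endpoints: 1.5, 27/14, 33/14, 39/14, 45/14, 51/14, 57/14.
f(1.5) ≈ 1.58114, f(27/14) ≈ 1.71131, f(33/14) ≈ 1.83225, f(39/14) ≈ 1.94569, f(45/14) ≈ 2.05287, f(51/14) ≈ 2.15473, f(57/14) ≈ 2.25198.
Sum = Δt · [f(1.5) + f(27/14) + f(33/14) + ...].
Sum ≈ 5.79856.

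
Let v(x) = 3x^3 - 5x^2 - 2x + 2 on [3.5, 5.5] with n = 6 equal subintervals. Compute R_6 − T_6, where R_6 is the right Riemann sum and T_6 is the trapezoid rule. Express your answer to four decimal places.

46.0833

R_6 ≈ 401.314815.
T_6 ≈ 355.231481.
R_6 − T_6 ≈ 46.0833.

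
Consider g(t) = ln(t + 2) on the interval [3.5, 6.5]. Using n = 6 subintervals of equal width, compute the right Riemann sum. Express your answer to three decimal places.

5.922

Δt = (6.5 − 3.5)/6 = 0.5.
Right endpoints: 4, 4.5, 5, 5.5, 6, 6.5.
g(4) ≈ 1.792, g(4.5) ≈ 1.872, g(5) ≈ 1.946, g(5.5) ≈ 2.015, g(6) ≈ 2.079, g(6.5) ≈ 2.140.
Sum = Δt · [g(4) + g(4.5) + g(5) + ...].
Sum ≈ 5.922.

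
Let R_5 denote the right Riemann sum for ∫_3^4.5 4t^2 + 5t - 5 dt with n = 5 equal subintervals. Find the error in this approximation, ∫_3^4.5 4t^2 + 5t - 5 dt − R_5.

Exact integral: ∫_3^4.5 f(t) dt = 106.125.
R_5 = 114.09.
Error = 106.125 − 114.09 = -7.965.

-7.965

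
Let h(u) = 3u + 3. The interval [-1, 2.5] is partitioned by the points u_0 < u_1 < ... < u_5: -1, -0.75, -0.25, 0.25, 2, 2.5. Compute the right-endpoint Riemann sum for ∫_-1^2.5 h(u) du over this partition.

Subinterval widths: 0.25, 0.5, 0.5, 1.75, 0.5.
Right endpoints: -0.75, -0.25, 0.25, 2, 2.5.
h(-0.75) = 0.75, h(-0.25) = 2.25, h(0.25) = 3.75, h(2) = 9, h(2.5) = 10.5.
Sum = Σ Δu_i · h(u_i).
Sum = 24.1875.

24.1875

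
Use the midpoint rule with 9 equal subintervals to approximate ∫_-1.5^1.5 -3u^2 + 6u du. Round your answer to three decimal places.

Δu = (1.5 − (-1.5))/9 = 1/3.
Midpoints: -4/3, -1, -2/3, -1/3, 0, 1/3, 2/3, 1, 4/3.
f(-4/3) = -40/3, f(-1) = -9, f(-2/3) = -16/3, f(-1/3) = -7/3, f(0) = 0, f(1/3) = 5/3, f(2/3) = 8/3, f(1) = 3, f(4/3) = 8/3.
Sum = Δu · [f(-4/3) + f(-1) + f(-2/3) + ...].
Sum ≈ -6.667.

-6.667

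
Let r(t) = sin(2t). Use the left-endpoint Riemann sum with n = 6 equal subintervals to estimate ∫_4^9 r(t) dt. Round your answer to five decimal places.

Δt = (9 − 4)/6 = 5/6.
Left endpoints: 4, 29/6, 17/3, 6.5, 22/3, 49/6.
r(4) ≈ 0.98936, r(29/6) ≈ -0.23954, r(17/3) ≈ -0.94350, r(6.5) ≈ 0.42017, r(22/3) ≈ 0.86306, r(49/6) ≈ -0.58540.
Sum = Δt · [r(4) + r(29/6) + r(17/3) + ...].
Sum ≈ 0.42013.

0.42013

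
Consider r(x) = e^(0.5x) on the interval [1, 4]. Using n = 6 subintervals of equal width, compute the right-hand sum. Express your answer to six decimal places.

Δx = (4 − 1)/6 = 0.5.
Right endpoints: 1.5, 2, 2.5, 3, 3.5, 4.
r(1.5) ≈ 2.117000, r(2) ≈ 2.718282, r(2.5) ≈ 3.490343, r(3) ≈ 4.481689, r(3.5) ≈ 5.754603, r(4) ≈ 7.389056.
Sum = Δx · [r(1.5) + r(2) + r(2.5) + ...].
Sum ≈ 12.975486.

12.975486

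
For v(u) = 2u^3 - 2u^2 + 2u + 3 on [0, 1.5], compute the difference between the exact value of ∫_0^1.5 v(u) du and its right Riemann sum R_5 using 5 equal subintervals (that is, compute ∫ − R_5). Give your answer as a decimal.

Exact integral: ∫_0^1.5 v(u) du = 7.03125.
R_5 = 7.875.
Error = 7.03125 − 7.875 = -0.84375.

-0.84375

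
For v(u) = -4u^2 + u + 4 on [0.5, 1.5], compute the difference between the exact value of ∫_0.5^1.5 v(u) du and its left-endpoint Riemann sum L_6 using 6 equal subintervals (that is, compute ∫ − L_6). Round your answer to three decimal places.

-0.565

Exact integral: ∫_0.5^1.5 v(u) du ≈ 0.66667.
L_6 ≈ 1.23148.
Error ≈ 0.66667 − 1.23148 ≈ -0.565.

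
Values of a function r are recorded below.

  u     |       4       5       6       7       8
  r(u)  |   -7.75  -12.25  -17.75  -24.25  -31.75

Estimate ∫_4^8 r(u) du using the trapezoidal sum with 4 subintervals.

Δu = 1.
T_4 = (1/2)·[(-7.75) + 2·(-12.25) + 2·(-17.75) + 2·(-24.25) + (-31.75)] = -74.

-74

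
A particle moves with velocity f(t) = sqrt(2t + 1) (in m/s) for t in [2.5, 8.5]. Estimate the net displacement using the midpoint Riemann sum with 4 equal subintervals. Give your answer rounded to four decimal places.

20.5729

Δt = (8.5 − 2.5)/4 = 1.5.
Midpoints: 3.25, 4.75, 6.25, 7.75.
f(3.25) ≈ 2.7386, f(4.75) ≈ 3.2404, f(6.25) ≈ 3.6742, f(7.75) ≈ 4.0620.
Sum = Δt · [f(3.25) + f(4.75) + f(6.25) + f(7.75)].
Sum ≈ 20.5729.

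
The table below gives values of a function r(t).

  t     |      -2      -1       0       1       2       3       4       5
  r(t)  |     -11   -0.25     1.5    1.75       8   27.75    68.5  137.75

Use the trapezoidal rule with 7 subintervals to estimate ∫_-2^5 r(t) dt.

170.625

Δt = 1.
T_7 = (1/2)·[(-11) + 2·(-0.25) + 2·1.5 + 2·1.75 + 2·8 + 2·27.75 + 2·68.5 + 137.75] = 170.625.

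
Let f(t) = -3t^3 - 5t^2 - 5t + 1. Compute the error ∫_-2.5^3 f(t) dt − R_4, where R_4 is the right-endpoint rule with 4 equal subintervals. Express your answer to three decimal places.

128.838

Exact integral: ∫_-2.5^3 f(t) dt ≈ -103.86979.
R_4 ≈ -232.70801.
Error ≈ -103.86979 − (-232.70801) ≈ 128.838.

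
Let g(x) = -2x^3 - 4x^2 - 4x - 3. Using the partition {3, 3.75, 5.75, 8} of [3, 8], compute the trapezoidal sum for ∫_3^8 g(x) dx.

-2910.109375

Subinterval widths: 0.75, 2, 2.25.
g(3) = -105, g(3.75) = -179.71875, g(5.75) = -538.46875, g(8) = -1315.
On each subinterval the trapezoid contributes (Δx_i/2)·[g(x_{i-1}) + g(x_i)].
Sum = -2910.109375.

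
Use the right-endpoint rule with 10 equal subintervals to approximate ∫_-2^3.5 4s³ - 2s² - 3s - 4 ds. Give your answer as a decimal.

Δs = (3.5 − (-2))/10 = 0.55.
Right endpoints: -1.45, -0.9, -0.35, 0.2, 0.75, 1.3, 1.85, 2.4, 2.95, 3.5.
f(-1.45) = -16.0495, f(-0.9) = -5.836, f(-0.35) = -3.3665, f(0.2) = -4.648, f(0.75) = -5.6875, f(1.3) = -2.492, f(1.85) = 8.9315, f(2.4) = 32.576, f(2.95) = 72.4345, f(3.5) = 132.5.
Sum = Δs · [f(-1.45) + f(-0.9) + f(-0.35) + ...].
Sum = 114.599375.

114.599375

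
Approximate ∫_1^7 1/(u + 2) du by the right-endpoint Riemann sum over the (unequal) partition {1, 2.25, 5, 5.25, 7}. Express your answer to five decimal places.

Subinterval widths: 1.25, 2.75, 0.25, 1.75.
Right endpoints: 2.25, 5, 5.25, 7.
f(2.25) = 4/17, f(5) = 1/7, f(5.25) = 4/29, f(7) = 1/9.
Sum = Σ Δu_i · f(u_i).
Sum ≈ 0.91590.

0.91590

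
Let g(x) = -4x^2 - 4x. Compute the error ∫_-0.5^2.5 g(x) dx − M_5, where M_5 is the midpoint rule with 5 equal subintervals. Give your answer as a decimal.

Exact integral: ∫_-0.5^2.5 g(x) dx = -33.
M_5 = -32.64.
Error = -33 − (-32.64) = -0.36.

-0.36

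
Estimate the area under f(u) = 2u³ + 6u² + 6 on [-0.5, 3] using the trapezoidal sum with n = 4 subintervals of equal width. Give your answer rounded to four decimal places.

121.7480

Δu = (3 − (-0.5))/4 = 0.875.
f(-0.5) = 7.25, f(0.375) = 6.94921875, f(1.25) = 19.28125, f(2.125) = 52.28515625, f(3) = 114.
T_4 = (Δu/2)·[f(u_0) + 2f(u_1) + 2f(u_2) + 2f(u_3) + f(u_4)].
Sum ≈ 121.7480.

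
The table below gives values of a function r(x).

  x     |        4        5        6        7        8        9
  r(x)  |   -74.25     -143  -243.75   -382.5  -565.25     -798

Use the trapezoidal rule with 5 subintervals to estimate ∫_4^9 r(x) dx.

Δx = 1.
T_5 = (1/2)·[(-74.25) + 2·(-143) + 2·(-243.75) + 2·(-382.5) + 2·(-565.25) + (-798)] = -1770.625.

-1770.625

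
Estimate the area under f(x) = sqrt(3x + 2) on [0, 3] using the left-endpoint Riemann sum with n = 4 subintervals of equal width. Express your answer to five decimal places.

6.73749

Δx = (3 − 0)/4 = 0.75.
Left endpoints: 0, 0.75, 1.5, 2.25.
f(0) ≈ 1.41421, f(0.75) ≈ 2.06155, f(1.5) ≈ 2.54951, f(2.25) ≈ 2.95804.
Sum = Δx · [f(0) + f(0.75) + f(1.5) + f(2.25)].
Sum ≈ 6.73749.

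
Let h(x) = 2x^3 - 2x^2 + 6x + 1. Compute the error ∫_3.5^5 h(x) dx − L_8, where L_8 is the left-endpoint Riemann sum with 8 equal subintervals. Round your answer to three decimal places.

Exact integral: ∫_3.5^5 h(x) dx = 222.46875.
L_8 ≈ 208.82373.
Error ≈ 222.46875 − 208.82373 ≈ 13.645.

13.645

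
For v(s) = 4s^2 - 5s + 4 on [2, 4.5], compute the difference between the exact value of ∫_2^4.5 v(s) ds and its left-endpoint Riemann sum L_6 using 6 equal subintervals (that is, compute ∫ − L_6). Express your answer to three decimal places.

Exact integral: ∫_2^4.5 v(s) ds ≈ 80.20833.
L_6 ≈ 69.56019.
Error ≈ 80.20833 − 69.56019 ≈ 10.648.

10.648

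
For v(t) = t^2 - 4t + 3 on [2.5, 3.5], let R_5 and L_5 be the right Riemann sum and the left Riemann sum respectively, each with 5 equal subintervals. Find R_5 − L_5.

0.4

R_5 = 0.29.
L_5 = -0.11.
R_5 − L_5 = 0.4.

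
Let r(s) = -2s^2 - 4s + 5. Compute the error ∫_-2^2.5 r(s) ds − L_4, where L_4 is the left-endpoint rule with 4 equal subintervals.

Exact integral: ∫_-2^2.5 r(s) ds = 2.25.
L_4 = 13.0078125.
Error = 2.25 − 13.0078125 = -10.7578125.

-10.7578125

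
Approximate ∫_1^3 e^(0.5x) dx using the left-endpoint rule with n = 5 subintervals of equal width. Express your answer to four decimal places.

Δx = (3 − 1)/5 = 0.4.
Left endpoints: 1, 1.4, 1.8, 2.2, 2.6.
f(1) ≈ 1.6487, f(1.4) ≈ 2.0138, f(1.8) ≈ 2.4596, f(2.2) ≈ 3.0042, f(2.6) ≈ 3.6693.
Sum = Δx · [f(1) + f(1.4) + f(1.8) + f(2.2) + f(2.6)].
Sum ≈ 5.1182.

5.1182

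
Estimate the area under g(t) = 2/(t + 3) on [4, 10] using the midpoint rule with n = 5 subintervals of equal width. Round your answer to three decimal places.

1.236

Δt = (10 − 4)/5 = 1.2.
Midpoints: 4.6, 5.8, 7, 8.2, 9.4.
g(4.6) = 5/19, g(5.8) = 5/22, g(7) = 0.2, g(8.2) = 5/28, g(9.4) = 5/31.
Sum = Δt · [g(4.6) + g(5.8) + g(7) + g(8.2) + g(9.4)].
Sum ≈ 1.236.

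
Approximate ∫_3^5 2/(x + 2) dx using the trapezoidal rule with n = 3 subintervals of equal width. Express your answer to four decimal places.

0.6744

Δx = (5 − 3)/3 = 2/3.
f(3) = 0.4, f(11/3) = 6/17, f(13/3) = 6/19, f(5) = 2/7.
T_3 = (Δx/2)·[f(x_0) + 2f(x_1) + 2f(x_2) + f(x_3)].
Sum ≈ 0.6744.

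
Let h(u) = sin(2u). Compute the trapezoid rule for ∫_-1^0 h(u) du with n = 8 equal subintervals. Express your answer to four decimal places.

Δu = (0 − (-1))/8 = 0.125.
h(-1) ≈ -0.9093, h(-0.875) ≈ -0.9840, h(-0.75) ≈ -0.9975, h(-0.625) ≈ -0.9490, h(-0.5) ≈ -0.8415, h(-0.375) ≈ -0.6816, h(-0.25) ≈ -0.4794, h(-0.125) ≈ -0.2474, h(0) ≈ 0.0000.
T_8 = (Δu/2)·[h(u_0) + 2h(u_1) + ... + 2h(u_{7}) + h(u_8)].
Sum ≈ -0.7044.

-0.7044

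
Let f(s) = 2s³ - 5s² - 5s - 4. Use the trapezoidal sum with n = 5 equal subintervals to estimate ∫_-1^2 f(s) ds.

Δs = (2 − (-1))/5 = 0.6.
f(-1) = -6, f(-0.4) = -2.928, f(0.2) = -5.184, f(0.8) = -10.176, f(1.4) = -15.312, f(2) = -18.
T_5 = (Δs/2)·[f(s_0) + 2f(s_1) + ... + 2f(s_{4}) + f(s_5)].
Sum = -27.36.

-27.36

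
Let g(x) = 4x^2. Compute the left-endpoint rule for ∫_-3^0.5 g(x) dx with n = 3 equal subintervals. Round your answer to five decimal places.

Δx = (0.5 − (-3))/3 = 7/6.
Left endpoints: -3, -11/6, -2/3.
g(-3) = 36, g(-11/6) = 121/9, g(-2/3) = 16/9.
Sum = Δx · [g(-3) + g(-11/6) + g(-2/3)].
Sum ≈ 59.75926.

59.75926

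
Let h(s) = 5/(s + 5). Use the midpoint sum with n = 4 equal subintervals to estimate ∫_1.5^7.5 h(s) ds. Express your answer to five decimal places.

Δs = (7.5 − 1.5)/4 = 1.5.
Midpoints: 2.25, 3.75, 5.25, 6.75.
h(2.25) = 20/29, h(3.75) = 4/7, h(5.25) = 20/41, h(6.75) = 20/47.
Sum = Δs · [h(2.25) + h(3.75) + h(5.25) + h(6.75)].
Sum ≈ 3.26163.

3.26163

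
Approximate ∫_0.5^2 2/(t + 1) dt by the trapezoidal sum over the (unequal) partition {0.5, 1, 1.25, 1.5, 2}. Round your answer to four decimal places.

1.3972

Subinterval widths: 0.5, 0.25, 0.25, 0.5.
f(0.5) = 4/3, f(1) = 1, f(1.25) = 8/9, f(1.5) = 0.8, f(2) = 2/3.
On each subinterval the trapezoid contributes (Δt_i/2)·[f(t_{i-1}) + f(t_i)].
Sum ≈ 1.3972.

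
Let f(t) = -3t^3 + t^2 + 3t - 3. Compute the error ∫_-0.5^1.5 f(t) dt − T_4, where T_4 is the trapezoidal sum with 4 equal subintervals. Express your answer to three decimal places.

0.292

Exact integral: ∫_-0.5^1.5 f(t) dt ≈ -5.58333.
T_4 = -5.875.
Error ≈ -5.58333 − (-5.875) ≈ 0.292.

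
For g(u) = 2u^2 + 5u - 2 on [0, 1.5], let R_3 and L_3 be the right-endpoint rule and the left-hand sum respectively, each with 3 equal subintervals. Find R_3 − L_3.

R_3 = 8.
L_3 = 2.
R_3 − L_3 = 6.

6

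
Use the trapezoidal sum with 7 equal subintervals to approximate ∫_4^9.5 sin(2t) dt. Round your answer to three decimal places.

Δt = (9.5 − 4)/7 = 11/14.
f(4) ≈ 0.989, f(67/14) ≈ -0.146, f(39/7) ≈ -0.989, f(89/14) ≈ 0.147, f(50/7) ≈ 0.989, f(111/14) ≈ -0.149, f(61/7) ≈ -0.989, f(9.5) ≈ 0.150.
T_7 = (Δt/2)·[f(t_0) + 2f(t_1) + ... + 2f(t_{6}) + f(t_7)].
Sum ≈ -0.445.

-0.445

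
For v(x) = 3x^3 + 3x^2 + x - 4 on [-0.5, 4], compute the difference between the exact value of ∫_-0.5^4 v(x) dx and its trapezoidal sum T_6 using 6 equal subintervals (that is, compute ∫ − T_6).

-7.91015625

Exact integral: ∫_-0.5^4 v(x) dx = 245.953125.
T_6 = 253.86328125.
Error = 245.953125 − 253.86328125 = -7.91015625.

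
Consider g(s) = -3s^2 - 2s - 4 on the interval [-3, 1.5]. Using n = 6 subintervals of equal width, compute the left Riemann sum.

-47.109375

Δs = (1.5 − (-3))/6 = 0.75.
Left endpoints: -3, -2.25, -1.5, -0.75, 0, 0.75.
g(-3) = -25, g(-2.25) = -14.6875, g(-1.5) = -7.75, g(-0.75) = -4.1875, g(0) = -4, g(0.75) = -7.1875.
Sum = Δs · [g(-3) + g(-2.25) + g(-1.5) + ...].
Sum = -47.109375.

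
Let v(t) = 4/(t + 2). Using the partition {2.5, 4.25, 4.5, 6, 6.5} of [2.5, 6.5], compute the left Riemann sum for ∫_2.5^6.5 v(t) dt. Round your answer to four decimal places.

Subinterval widths: 1.75, 0.25, 1.5, 0.5.
Left endpoints: 2.5, 4.25, 4.5, 6.
v(2.5) = 8/9, v(4.25) = 0.64, v(4.5) = 8/13, v(6) = 0.5.
Sum = Σ Δt_i · v(t_i).
Sum ≈ 2.8886.

2.8886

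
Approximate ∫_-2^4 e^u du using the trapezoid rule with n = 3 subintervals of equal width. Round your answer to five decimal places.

71.51160

Δu = (4 − (-2))/3 = 2.
f(-2) ≈ 0.13534, f(0) ≈ 1.00000, f(2) ≈ 7.38906, f(4) ≈ 54.59815.
T_3 = (Δu/2)·[f(u_0) + 2f(u_1) + 2f(u_2) + f(u_3)].
Sum ≈ 71.51160.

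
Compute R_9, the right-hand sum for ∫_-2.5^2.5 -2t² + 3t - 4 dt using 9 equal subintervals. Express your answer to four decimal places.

Δt = (2.5 − (-2.5))/9 = 5/9.
Right endpoints: -35/18, -25/18, -5/6, -5/18, 5/18, 5/6, 25/18, 35/18, 2.5.
f(-35/18) = -1409/81, f(-25/18) = -974/81, f(-5/6) = -71/9, f(-5/18) = -404/81, f(5/18) = -269/81, f(5/6) = -26/9, f(25/18) = -299/81, f(35/18) = -464/81, f(2.5) = -9.
Sum = Δt · [f(-35/18) + f(-25/18) + f(-5/6) + ...].
Sum ≈ -37.1811.

-37.1811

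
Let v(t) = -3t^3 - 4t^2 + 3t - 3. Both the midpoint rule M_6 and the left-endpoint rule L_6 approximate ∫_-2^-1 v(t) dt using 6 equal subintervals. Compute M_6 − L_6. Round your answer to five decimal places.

M_6 ≈ -5.6053241.
L_6 ≈ -5.0393519.
M_6 − L_6 ≈ -0.56597.

-0.56597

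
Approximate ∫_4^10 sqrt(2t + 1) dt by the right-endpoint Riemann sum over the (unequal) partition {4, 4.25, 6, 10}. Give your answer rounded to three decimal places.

25.411

Subinterval widths: 0.25, 1.75, 4.
Right endpoints: 4.25, 6, 10.
f(4.25) ≈ 3.082, f(6) ≈ 3.606, f(10) ≈ 4.583.
Sum = Σ Δt_i · f(t_i).
Sum ≈ 25.411.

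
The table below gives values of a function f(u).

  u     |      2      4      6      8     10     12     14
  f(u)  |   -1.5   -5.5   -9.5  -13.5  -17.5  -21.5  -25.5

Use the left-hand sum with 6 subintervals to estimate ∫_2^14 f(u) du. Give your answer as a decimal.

-138

Δu = 2.
Sum = 2·[(-1.5) + (-5.5) + (-9.5) + (-13.5) + (-17.5) + (-21.5)] = -138.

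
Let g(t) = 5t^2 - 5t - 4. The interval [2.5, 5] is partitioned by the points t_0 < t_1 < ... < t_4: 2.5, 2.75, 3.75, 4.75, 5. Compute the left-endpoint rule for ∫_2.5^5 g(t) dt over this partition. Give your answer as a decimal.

Subinterval widths: 0.25, 1, 1, 0.25.
Left endpoints: 2.5, 2.75, 3.75, 4.75.
g(2.5) = 14.75, g(2.75) = 20.0625, g(3.75) = 47.5625, g(4.75) = 85.0625.
Sum = Σ Δt_i · g(t_i).
Sum = 92.578125.

92.578125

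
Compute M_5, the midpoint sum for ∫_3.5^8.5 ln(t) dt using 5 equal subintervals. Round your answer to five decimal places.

8.81284

Δt = (8.5 − 3.5)/5 = 1.
Midpoints: 4, 5, 6, 7, 8.
f(4) ≈ 1.38629, f(5) ≈ 1.60944, f(6) ≈ 1.79176, f(7) ≈ 1.94591, f(8) ≈ 2.07944.
Sum = Δt · [f(4) + f(5) + f(6) + f(7) + f(8)].
Sum ≈ 8.81284.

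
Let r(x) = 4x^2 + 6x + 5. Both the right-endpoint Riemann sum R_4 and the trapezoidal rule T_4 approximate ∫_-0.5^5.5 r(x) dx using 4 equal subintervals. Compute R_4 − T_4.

R_4 = 468.
T_4 = 351.
R_4 − T_4 = 117.

117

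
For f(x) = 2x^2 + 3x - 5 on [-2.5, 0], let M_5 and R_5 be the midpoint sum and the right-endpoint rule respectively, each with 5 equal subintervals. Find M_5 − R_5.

M_5 = -11.5625.
R_5 = -12.5.
M_5 − R_5 = 0.9375.

0.9375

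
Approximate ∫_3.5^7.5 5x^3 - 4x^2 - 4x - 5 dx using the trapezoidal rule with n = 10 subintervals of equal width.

Δx = (7.5 − 3.5)/10 = 0.4.
f(3.5) = 146.375, f(3.9) = 215.155, f(4.3) = 301.375, f(4.7) = 406.955, f(5.1) = 533.815, f(5.5) = 683.875, f(5.9) = 859.055, f(6.3) = 1061.275, f(6.7) = 1292.455, f(7.1) = 1554.515, f(7.5) = 1849.375.
T_10 = (Δx/2)·[f(x_0) + 2f(x_1) + ... + 2f(x_{9}) + f(x_10)].
Sum = 3162.54.

3162.54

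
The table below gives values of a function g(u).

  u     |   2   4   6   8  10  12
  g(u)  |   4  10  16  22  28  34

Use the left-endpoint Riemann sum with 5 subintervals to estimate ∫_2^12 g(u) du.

Δu = 2.
Sum = 2·[4 + 10 + 16 + 22 + 28] = 160.

160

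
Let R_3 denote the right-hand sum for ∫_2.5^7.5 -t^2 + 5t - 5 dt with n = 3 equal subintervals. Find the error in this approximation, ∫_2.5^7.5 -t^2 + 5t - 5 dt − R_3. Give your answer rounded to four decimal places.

23.1481

Exact integral: ∫_2.5^7.5 f(t) dt ≈ -35.416667.
R_3 ≈ -58.564815.
Error ≈ -35.416667 − (-58.564815) ≈ 23.1481.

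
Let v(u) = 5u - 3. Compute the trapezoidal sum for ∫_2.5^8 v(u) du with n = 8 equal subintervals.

127.875

Δu = (8 − 2.5)/8 = 0.6875.
v(2.5) = 9.5, v(3.1875) = 12.9375, v(3.875) = 16.375, v(4.5625) = 19.8125, v(5.25) = 23.25, v(5.9375) = 26.6875, v(6.625) = 30.125, v(7.3125) = 33.5625, v(8) = 37.
T_8 = (Δu/2)·[v(u_0) + 2v(u_1) + ... + 2v(u_{7}) + v(u_8)].
Sum = 127.875.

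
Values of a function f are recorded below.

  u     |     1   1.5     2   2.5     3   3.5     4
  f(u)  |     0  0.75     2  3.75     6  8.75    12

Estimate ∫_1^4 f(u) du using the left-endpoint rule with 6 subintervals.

Δu = 0.5.
Sum = 0.5·[0 + 0.75 + 2 + 3.75 + 6 + 8.75] = 10.625.

10.625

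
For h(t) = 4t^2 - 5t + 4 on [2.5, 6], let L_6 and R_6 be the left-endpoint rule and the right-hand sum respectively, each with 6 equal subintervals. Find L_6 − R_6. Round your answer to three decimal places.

-59.208

L_6 ≈ 177.98148.
R_6 ≈ 237.18981.
L_6 − R_6 ≈ -59.208.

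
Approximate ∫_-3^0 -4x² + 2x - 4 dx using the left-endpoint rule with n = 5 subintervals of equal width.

-70.32

Δx = (0 − (-3))/5 = 0.6.
Left endpoints: -3, -2.4, -1.8, -1.2, -0.6.
f(-3) = -46, f(-2.4) = -31.84, f(-1.8) = -20.56, f(-1.2) = -12.16, f(-0.6) = -6.64.
Sum = Δx · [f(-3) + f(-2.4) + f(-1.8) + f(-1.2) + f(-0.6)].
Sum = -70.32.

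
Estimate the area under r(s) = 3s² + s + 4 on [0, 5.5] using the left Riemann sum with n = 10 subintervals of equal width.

177.863125

Δs = (5.5 − 0)/10 = 0.55.
Left endpoints: 0, 0.55, 1.1, 1.65, 2.2, 2.75, 3.3, 3.85, 4.4, 4.95.
r(0) = 4, r(0.55) = 5.4575, r(1.1) = 8.73, r(1.65) = 13.8175, r(2.2) = 20.72, r(2.75) = 29.4375, r(3.3) = 39.97, r(3.85) = 52.3175, r(4.4) = 66.48, r(4.95) = 82.4575.
Sum = Δs · [r(0) + r(0.55) + r(1.1) + ...].
Sum = 177.863125.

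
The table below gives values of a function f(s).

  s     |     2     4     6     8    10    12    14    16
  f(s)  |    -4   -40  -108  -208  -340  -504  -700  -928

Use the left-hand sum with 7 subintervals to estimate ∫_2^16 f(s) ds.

Δs = 2.
Sum = 2·[(-4) + (-40) + (-108) + (-208) + (-340) + (-504) + (-700)] = -3808.

-3808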